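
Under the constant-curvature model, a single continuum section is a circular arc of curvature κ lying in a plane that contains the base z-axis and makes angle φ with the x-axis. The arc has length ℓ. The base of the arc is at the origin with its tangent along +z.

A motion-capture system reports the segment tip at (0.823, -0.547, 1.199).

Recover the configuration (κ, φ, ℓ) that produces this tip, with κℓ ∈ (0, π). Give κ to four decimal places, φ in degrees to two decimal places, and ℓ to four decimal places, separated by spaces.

0.8187 326.39 1.6840

ρ = √(x²+y²) = √(0.823² + -0.547²) = 0.98820
φ = atan2(y, x) mod 360° = atan2(-0.547, 0.823) = 326.3903°
|p|² = ρ² + z² = 0.98820² + 1.199² = 2.41414
κ = 2ρ / |p|² = 2×0.98820 / 2.41414 = 0.81868
θ = 2·atan2(ρ, z) = 2·atan2(0.98820, 1.199) = 1.37863 rad
ℓ = θ/κ = 1.37863/0.81868 = 1.68398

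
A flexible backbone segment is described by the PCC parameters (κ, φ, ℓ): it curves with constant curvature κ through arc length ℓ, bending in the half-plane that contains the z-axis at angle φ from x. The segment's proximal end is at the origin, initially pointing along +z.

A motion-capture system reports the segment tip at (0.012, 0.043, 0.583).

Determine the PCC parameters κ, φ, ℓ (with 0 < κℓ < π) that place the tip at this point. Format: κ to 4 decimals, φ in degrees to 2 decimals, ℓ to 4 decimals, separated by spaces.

0.2612 74.41 0.5853

ρ = √(x²+y²) = √(0.012² + 0.043²) = 0.04464
φ = atan2(y, x) mod 360° = atan2(0.043, 0.012) = 74.4072°
|p|² = ρ² + z² = 0.04464² + 0.583² = 0.34188
κ = 2ρ / |p|² = 2×0.04464 / 0.34188 = 0.26116
θ = 2·atan2(ρ, z) = 2·atan2(0.04464, 0.583) = 0.15285 rad
ℓ = θ/κ = 0.15285/0.26116 = 0.58528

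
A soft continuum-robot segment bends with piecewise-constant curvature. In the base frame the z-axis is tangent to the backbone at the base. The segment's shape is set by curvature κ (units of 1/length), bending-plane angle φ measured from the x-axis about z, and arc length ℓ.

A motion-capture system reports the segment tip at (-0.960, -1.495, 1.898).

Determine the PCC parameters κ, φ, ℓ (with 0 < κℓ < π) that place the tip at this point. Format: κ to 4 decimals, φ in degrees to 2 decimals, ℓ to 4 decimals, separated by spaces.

ρ = √(x²+y²) = √(-0.960² + -1.495²) = 1.77669
φ = atan2(y, x) mod 360° = atan2(-1.495, -0.960) = 237.2938°
|p|² = ρ² + z² = 1.77669² + 1.898² = 6.75903
κ = 2ρ / |p|² = 2×1.77669 / 6.75903 = 0.52572
θ = 2·atan2(ρ, z) = 2·atan2(1.77669, 1.898) = 1.50480 rad
ℓ = θ/κ = 1.50480/0.52572 = 2.86233

0.5257 237.29 2.8623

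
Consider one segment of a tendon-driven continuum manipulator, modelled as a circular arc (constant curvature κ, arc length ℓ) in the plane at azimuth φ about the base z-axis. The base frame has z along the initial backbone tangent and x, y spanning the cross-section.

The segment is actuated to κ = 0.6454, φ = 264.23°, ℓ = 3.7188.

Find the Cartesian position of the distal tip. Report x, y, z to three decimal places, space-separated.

-0.271 -2.678 1.046

θ = κ·ℓ = 0.6454 × 3.7188 = 2.40011 rad
ρ = (1 − cos θ)/κ = (1 − -0.73747)/0.6454 = 2.69208
z = sin θ / κ = 0.67538/0.6454 = 1.04645
x = ρ cos φ = 2.69208 × cos(264.23°) = -0.27065
y = ρ sin φ = 2.69208 × sin(264.23°) = -2.67844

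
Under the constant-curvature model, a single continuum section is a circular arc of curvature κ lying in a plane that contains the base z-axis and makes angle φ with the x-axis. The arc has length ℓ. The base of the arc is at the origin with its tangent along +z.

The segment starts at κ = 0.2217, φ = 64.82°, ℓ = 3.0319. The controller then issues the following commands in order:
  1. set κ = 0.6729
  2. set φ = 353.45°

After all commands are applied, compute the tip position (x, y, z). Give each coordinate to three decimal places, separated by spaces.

initial: κ=0.2217, φ=64.82°, ℓ=3.0319
cmd 1: set κ=0.6729 → (κ,φ,ℓ)=(0.6729,64.82°,3.0319) → tip=(0.9183,1.9532,1.3254)
cmd 2: set φ=353.45° → (κ,φ,ℓ)=(0.6729,353.45°,3.0319) → tip=(2.1442,-0.2462,1.3254)

2.144 -0.246 1.325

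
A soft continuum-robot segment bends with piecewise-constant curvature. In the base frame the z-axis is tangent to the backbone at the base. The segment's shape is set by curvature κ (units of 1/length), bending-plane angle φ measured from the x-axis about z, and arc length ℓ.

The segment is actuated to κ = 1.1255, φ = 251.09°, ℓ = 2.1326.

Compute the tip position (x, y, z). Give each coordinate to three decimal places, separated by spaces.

-0.500 -1.460 0.600

θ = κ·ℓ = 1.1255 × 2.1326 = 2.40024 rad
ρ = (1 − cos θ)/κ = (1 − -0.73756)/1.1255 = 1.54381
z = sin θ / κ = 0.67529/1.1255 = 0.59999
x = ρ cos φ = 1.54381 × cos(251.09°) = -0.50032
y = ρ sin φ = 1.54381 × sin(251.09°) = -1.46049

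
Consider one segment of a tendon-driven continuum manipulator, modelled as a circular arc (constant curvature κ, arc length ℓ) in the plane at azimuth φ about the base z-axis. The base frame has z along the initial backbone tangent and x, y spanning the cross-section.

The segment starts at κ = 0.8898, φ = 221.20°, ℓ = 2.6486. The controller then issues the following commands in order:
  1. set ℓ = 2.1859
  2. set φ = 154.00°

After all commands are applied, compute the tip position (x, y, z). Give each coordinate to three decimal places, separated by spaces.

initial: κ=0.8898, φ=221.20°, ℓ=2.6486
cmd 1: set ℓ=2.1859 → (κ,φ,ℓ)=(0.8898,221.20°,2.1859) → tip=(-1.1547,-1.0109,1.0461)
cmd 2: set φ=154.00° → (κ,φ,ℓ)=(0.8898,154.00°,2.1859) → tip=(-1.3793,0.6728,1.0461)

-1.379 0.673 1.046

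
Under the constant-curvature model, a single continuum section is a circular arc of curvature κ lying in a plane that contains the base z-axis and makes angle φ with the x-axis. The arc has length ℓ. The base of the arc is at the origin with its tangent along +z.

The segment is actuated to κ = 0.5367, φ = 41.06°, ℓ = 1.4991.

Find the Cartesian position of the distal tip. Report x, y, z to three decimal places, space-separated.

0.431 0.375 1.343

θ = κ·ℓ = 0.5367 × 1.4991 = 0.80457 rad
ρ = (1 − cos θ)/κ = (1 − 0.69342)/0.5367 = 0.57123
z = sin θ / κ = 0.72053/0.5367 = 1.34252
x = ρ cos φ = 0.57123 × cos(41.06°) = 0.43072
y = ρ sin φ = 0.57123 × sin(41.06°) = 0.37521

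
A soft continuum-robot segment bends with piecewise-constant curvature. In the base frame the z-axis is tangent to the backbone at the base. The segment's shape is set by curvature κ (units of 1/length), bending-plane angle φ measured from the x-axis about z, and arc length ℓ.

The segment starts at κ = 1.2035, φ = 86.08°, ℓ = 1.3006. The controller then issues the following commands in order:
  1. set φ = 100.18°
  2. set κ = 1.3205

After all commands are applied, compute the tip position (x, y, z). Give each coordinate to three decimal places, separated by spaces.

initial: κ=1.2035, φ=86.08°, ℓ=1.3006
cmd 1: set φ=100.18° → (κ,φ,ℓ)=(1.2035,100.18°,1.3006) → tip=(-0.1460,0.8133,0.8309)
cmd 2: set κ=1.3205 → (κ,φ,ℓ)=(1.3205,100.18°,1.3006) → tip=(-0.1534,0.8543,0.7492)

-0.153 0.854 0.749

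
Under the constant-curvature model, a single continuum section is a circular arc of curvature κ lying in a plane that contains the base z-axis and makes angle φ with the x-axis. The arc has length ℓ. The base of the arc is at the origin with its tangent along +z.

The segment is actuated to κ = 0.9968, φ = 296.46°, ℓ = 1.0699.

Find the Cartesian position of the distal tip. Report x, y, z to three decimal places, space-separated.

0.231 -0.464 0.878

θ = κ·ℓ = 0.9968 × 1.0699 = 1.06648 rad
ρ = (1 − cos θ)/κ = (1 − 0.48321)/0.9968 = 0.51845
z = sin θ / κ = 0.87550/0.9968 = 0.87831
x = ρ cos φ = 0.51845 × cos(296.46°) = 0.23101
y = ρ sin φ = 0.51845 × sin(296.46°) = -0.46414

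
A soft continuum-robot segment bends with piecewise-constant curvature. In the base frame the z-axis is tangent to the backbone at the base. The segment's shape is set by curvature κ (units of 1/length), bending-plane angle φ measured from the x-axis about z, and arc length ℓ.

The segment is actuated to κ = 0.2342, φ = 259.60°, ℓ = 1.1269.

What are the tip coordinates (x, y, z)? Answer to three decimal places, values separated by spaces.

θ = κ·ℓ = 0.2342 × 1.1269 = 0.26392 rad
ρ = (1 − cos θ)/κ = (1 − 0.96537)/0.2342 = 0.14784
z = sin θ / κ = 0.26087/0.2342 = 1.11386
x = ρ cos φ = 0.14784 × cos(259.60°) = -0.02669
y = ρ sin φ = 0.14784 × sin(259.60°) = -0.14542

-0.027 -0.145 1.114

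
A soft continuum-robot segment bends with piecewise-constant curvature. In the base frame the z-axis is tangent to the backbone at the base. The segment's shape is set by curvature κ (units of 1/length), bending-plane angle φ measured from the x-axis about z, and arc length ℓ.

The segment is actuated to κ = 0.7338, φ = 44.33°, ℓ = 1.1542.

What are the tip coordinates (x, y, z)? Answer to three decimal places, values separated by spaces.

0.329 0.322 1.021

θ = κ·ℓ = 0.7338 × 1.1542 = 0.84695 rad
ρ = (1 − cos θ)/κ = (1 − 0.66227)/0.7338 = 0.46025
z = sin θ / κ = 0.74927/0.7338 = 1.02108
x = ρ cos φ = 0.46025 × cos(44.33°) = 0.32923
y = ρ sin φ = 0.46025 × sin(44.33°) = 0.32162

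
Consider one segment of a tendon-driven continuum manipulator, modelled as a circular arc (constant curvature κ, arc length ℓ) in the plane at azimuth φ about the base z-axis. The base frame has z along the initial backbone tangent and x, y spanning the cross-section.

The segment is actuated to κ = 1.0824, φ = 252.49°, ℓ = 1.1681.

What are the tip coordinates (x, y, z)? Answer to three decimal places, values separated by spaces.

-0.194 -0.615 0.881

θ = κ·ℓ = 1.0824 × 1.1681 = 1.26435 rad
ρ = (1 − cos θ)/κ = (1 − 0.30167)/1.0824 = 0.64517
z = sin θ / κ = 0.95341/1.0824 = 0.88083
x = ρ cos φ = 0.64517 × cos(252.49°) = -0.19411
y = ρ sin φ = 0.64517 × sin(252.49°) = -0.61527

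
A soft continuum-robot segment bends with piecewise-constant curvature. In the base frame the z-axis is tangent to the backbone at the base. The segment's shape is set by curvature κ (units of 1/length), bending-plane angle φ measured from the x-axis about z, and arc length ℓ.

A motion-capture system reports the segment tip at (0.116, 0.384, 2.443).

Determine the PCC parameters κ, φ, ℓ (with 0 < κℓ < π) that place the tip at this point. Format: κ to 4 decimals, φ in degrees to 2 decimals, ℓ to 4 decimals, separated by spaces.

0.1309 73.19 2.4867

ρ = √(x²+y²) = √(0.116² + 0.384²) = 0.40114
φ = atan2(y, x) mod 360° = atan2(0.384, 0.116) = 73.1913°
|p|² = ρ² + z² = 0.40114² + 2.443² = 6.12916
κ = 2ρ / |p|² = 2×0.40114 / 6.12916 = 0.13090
θ = 2·atan2(ρ, z) = 2·atan2(0.40114, 2.443) = 0.32549 rad
ℓ = θ/κ = 0.32549/0.13090 = 2.48668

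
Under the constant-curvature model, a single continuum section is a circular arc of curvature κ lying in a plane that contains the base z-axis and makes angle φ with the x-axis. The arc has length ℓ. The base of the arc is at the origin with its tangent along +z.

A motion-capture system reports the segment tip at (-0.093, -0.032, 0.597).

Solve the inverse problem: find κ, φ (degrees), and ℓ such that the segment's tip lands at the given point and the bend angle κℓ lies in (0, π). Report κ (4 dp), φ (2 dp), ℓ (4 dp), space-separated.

0.5373 198.99 0.6077

ρ = √(x²+y²) = √(-0.093² + -0.032²) = 0.09835
φ = atan2(y, x) mod 360° = atan2(-0.032, -0.093) = 198.9876°
|p|² = ρ² + z² = 0.09835² + 0.597² = 0.36608
κ = 2ρ / |p|² = 2×0.09835 / 0.36608 = 0.53732
θ = 2·atan2(ρ, z) = 2·atan2(0.09835, 0.597) = 0.32655 rad
ℓ = θ/κ = 0.32655/0.53732 = 0.60774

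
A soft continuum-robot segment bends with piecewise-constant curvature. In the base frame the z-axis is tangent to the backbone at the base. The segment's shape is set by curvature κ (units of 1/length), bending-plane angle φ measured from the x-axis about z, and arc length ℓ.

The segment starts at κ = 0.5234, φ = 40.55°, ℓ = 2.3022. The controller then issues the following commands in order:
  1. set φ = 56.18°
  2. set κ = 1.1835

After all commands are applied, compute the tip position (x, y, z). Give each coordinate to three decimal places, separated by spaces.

0.900 1.344 0.342

initial: κ=0.5234, φ=40.55°, ℓ=2.3022
cmd 1: set φ=56.18° → (κ,φ,ℓ)=(0.5234,56.18°,2.3022) → tip=(0.6830,1.0195,1.7842)
cmd 2: set κ=1.1835 → (κ,φ,ℓ)=(1.1835,56.18°,2.3022) → tip=(0.9003,1.3438,0.3422)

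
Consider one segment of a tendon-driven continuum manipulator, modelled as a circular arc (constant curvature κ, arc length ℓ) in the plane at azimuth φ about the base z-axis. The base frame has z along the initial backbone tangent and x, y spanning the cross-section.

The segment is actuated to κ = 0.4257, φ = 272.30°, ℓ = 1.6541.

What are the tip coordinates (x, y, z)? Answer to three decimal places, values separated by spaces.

θ = κ·ℓ = 0.4257 × 1.6541 = 0.70415 rad
ρ = (1 − cos θ)/κ = (1 − 0.76216)/0.4257 = 0.55870
z = sin θ / κ = 0.64739/0.4257 = 1.52076
x = ρ cos φ = 0.55870 × cos(272.30°) = 0.02242
y = ρ sin φ = 0.55870 × sin(272.30°) = -0.55825

0.022 -0.558 1.521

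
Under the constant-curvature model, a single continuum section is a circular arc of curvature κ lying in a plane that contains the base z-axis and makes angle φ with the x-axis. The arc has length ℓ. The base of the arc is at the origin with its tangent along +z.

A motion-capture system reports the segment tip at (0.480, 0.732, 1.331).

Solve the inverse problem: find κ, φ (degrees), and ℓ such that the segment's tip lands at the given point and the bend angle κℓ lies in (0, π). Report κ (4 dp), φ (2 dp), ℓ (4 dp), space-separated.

0.6898 56.75 1.6866

ρ = √(x²+y²) = √(0.480² + 0.732²) = 0.87534
φ = atan2(y, x) mod 360° = atan2(0.732, 0.480) = 56.7456°
|p|² = ρ² + z² = 0.87534² + 1.331² = 2.53778
κ = 2ρ / |p|² = 2×0.87534 / 2.53778 = 0.68985
θ = 2·atan2(ρ, z) = 2·atan2(0.87534, 1.331) = 1.16348 rad
ℓ = θ/κ = 1.16348/0.68985 = 1.68657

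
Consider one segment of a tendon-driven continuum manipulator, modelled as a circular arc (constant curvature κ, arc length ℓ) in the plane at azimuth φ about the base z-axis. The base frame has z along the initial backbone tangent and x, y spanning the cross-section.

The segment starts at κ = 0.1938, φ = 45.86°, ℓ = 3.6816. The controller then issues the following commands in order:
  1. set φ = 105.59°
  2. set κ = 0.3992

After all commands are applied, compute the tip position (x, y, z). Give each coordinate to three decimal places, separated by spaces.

-0.605 2.169 2.492

initial: κ=0.1938, φ=45.86°, ℓ=3.6816
cmd 1: set φ=105.59° → (κ,φ,ℓ)=(0.1938,105.59°,3.6816) → tip=(-0.3383,1.2123,3.3771)
cmd 2: set κ=0.3992 → (κ,φ,ℓ)=(0.3992,105.59°,3.6816) → tip=(-0.6053,2.1693,2.4922)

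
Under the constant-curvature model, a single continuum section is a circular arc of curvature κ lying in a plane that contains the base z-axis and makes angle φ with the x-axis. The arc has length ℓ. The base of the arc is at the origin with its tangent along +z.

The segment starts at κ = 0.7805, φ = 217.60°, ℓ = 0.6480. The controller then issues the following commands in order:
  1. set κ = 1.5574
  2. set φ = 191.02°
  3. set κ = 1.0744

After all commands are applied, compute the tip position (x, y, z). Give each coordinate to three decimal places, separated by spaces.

-0.213 -0.041 0.597

initial: κ=0.7805, φ=217.60°, ℓ=0.6480
cmd 1: set κ=1.5574 → (κ,φ,ℓ)=(1.5574,217.60°,0.6480) → tip=(-0.2378,-0.1831,0.5435)
cmd 2: set φ=191.02° → (κ,φ,ℓ)=(1.5574,191.02°,0.6480) → tip=(-0.2946,-0.0574,0.5435)
cmd 3: set κ=1.0744 → (κ,φ,ℓ)=(1.0744,191.02°,0.6480) → tip=(-0.2126,-0.0414,0.5969)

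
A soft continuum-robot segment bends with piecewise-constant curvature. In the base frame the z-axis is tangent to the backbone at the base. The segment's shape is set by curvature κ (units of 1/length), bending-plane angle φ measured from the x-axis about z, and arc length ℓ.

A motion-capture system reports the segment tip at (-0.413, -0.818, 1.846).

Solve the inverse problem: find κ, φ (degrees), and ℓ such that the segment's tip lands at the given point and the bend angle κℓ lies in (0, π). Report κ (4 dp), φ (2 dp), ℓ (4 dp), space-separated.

0.4315 243.21 2.1357

ρ = √(x²+y²) = √(-0.413² + -0.818²) = 0.91635
φ = atan2(y, x) mod 360° = atan2(-0.818, -0.413) = 243.2112°
|p|² = ρ² + z² = 0.91635² + 1.846² = 4.24741
κ = 2ρ / |p|² = 2×0.91635 / 4.24741 = 0.43149
θ = 2·atan2(ρ, z) = 2·atan2(0.91635, 1.846) = 0.92152 rad
ℓ = θ/κ = 0.92152/0.43149 = 2.13569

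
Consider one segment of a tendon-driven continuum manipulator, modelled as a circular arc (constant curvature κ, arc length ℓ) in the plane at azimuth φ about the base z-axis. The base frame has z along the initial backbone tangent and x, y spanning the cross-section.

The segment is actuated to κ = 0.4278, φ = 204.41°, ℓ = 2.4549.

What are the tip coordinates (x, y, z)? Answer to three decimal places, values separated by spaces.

-1.070 -0.486 2.028

θ = κ·ℓ = 0.4278 × 2.4549 = 1.05021 rad
ρ = (1 − cos θ)/κ = (1 − 0.49739)/0.4278 = 1.17487
z = sin θ / κ = 0.86753/0.4278 = 2.02788
x = ρ cos φ = 1.17487 × cos(204.41°) = -1.06985
y = ρ sin φ = 1.17487 × sin(204.41°) = -0.48553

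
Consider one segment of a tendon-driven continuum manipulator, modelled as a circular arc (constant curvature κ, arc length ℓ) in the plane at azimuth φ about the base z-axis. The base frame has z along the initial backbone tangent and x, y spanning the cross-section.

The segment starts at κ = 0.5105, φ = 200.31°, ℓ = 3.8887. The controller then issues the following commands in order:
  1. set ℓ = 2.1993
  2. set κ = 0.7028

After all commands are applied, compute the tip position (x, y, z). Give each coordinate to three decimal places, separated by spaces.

-1.301 -0.481 1.422

initial: κ=0.5105, φ=200.31°, ℓ=3.8887
cmd 1: set ℓ=2.1993 → (κ,φ,ℓ)=(0.5105,200.31°,2.1993) → tip=(-1.0412,-0.3854,1.7655)
cmd 2: set κ=0.7028 → (κ,φ,ℓ)=(0.7028,200.31°,2.1993) → tip=(-1.3009,-0.4815,1.4224)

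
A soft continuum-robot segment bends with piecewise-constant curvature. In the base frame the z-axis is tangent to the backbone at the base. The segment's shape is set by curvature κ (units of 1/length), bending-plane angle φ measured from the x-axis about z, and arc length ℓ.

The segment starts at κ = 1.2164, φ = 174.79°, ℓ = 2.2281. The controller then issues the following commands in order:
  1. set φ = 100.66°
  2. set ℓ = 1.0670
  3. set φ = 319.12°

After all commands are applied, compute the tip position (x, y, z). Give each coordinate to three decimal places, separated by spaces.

0.454 -0.393 0.792

initial: κ=1.2164, φ=174.79°, ℓ=2.2281
cmd 1: set φ=100.66° → (κ,φ,ℓ)=(1.2164,100.66°,2.2281) → tip=(-0.2902,1.5418,0.3437)
cmd 2: set ℓ=1.0670 → (κ,φ,ℓ)=(1.2164,100.66°,1.0670) → tip=(-0.1111,0.5902,0.7917)
cmd 3: set φ=319.12° → (κ,φ,ℓ)=(1.2164,319.12°,1.0670) → tip=(0.4540,-0.3930,0.7917)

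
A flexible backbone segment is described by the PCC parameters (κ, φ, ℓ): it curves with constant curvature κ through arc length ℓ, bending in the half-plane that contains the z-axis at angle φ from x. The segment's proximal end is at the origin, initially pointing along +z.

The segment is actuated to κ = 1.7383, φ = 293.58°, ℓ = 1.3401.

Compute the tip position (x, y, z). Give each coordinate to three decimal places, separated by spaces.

θ = κ·ℓ = 1.7383 × 1.3401 = 2.32950 rad
ρ = (1 − cos θ)/κ = (1 − -0.68798)/1.7383 = 0.97105
z = sin θ / κ = 0.72573/1.7383 = 0.41749
x = ρ cos φ = 0.97105 × cos(293.58°) = 0.38845
y = ρ sin φ = 0.97105 × sin(293.58°) = -0.88997

0.388 -0.890 0.417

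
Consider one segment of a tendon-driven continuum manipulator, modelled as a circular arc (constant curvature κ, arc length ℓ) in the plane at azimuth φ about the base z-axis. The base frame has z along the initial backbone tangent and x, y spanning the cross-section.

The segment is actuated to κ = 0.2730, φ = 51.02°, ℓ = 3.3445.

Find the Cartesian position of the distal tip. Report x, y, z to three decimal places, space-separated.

0.896 1.107 2.899

θ = κ·ℓ = 0.2730 × 3.3445 = 0.91305 rad
ρ = (1 − cos θ)/κ = (1 − 0.61134)/0.2730 = 1.42368
z = sin θ / κ = 0.79137/0.2730 = 2.89880
x = ρ cos φ = 1.42368 × cos(51.02°) = 0.89556
y = ρ sin φ = 1.42368 × sin(51.02°) = 1.10672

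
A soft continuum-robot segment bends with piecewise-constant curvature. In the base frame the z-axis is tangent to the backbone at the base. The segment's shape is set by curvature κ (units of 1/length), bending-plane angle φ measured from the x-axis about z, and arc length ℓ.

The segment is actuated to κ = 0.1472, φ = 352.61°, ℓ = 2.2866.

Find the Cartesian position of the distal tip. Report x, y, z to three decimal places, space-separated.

0.378 -0.049 2.244

θ = κ·ℓ = 0.1472 × 2.2866 = 0.33659 rad
ρ = (1 − cos θ)/κ = (1 − 0.94389)/0.1472 = 0.38120
z = sin θ / κ = 0.33027/0.1472 = 2.24367
x = ρ cos φ = 0.38120 × cos(352.61°) = 0.37803
y = ρ sin φ = 0.38120 × sin(352.61°) = -0.04903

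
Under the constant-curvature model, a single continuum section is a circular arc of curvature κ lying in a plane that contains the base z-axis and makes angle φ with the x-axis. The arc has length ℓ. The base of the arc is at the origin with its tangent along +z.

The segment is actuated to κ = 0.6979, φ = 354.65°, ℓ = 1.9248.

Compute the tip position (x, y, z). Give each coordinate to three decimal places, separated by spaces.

θ = κ·ℓ = 0.6979 × 1.9248 = 1.34332 rad
ρ = (1 − cos θ)/κ = (1 − 0.22552)/0.6979 = 1.10973
z = sin θ / κ = 0.97424/0.6979 = 1.39596
x = ρ cos φ = 1.10973 × cos(354.65°) = 1.10489
y = ρ sin φ = 1.10973 × sin(354.65°) = -0.10347

1.105 -0.103 1.396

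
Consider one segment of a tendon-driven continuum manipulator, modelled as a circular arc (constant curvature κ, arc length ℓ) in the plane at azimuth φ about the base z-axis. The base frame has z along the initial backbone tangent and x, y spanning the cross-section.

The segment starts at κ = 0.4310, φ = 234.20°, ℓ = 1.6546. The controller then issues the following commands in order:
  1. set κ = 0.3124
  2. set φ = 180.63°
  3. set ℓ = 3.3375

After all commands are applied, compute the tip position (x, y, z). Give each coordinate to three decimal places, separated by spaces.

-1.588 -0.017 2.765

initial: κ=0.4310, φ=234.20°, ℓ=1.6546
cmd 1: set κ=0.3124 → (κ,φ,ℓ)=(0.3124,234.20°,1.6546) → tip=(-0.2446,-0.3392,1.5819)
cmd 2: set φ=180.63° → (κ,φ,ℓ)=(0.3124,180.63°,1.6546) → tip=(-0.4182,-0.0046,1.5819)
cmd 3: set ℓ=3.3375 → (κ,φ,ℓ)=(0.3124,180.63°,3.3375) → tip=(-1.5878,-0.0175,2.7648)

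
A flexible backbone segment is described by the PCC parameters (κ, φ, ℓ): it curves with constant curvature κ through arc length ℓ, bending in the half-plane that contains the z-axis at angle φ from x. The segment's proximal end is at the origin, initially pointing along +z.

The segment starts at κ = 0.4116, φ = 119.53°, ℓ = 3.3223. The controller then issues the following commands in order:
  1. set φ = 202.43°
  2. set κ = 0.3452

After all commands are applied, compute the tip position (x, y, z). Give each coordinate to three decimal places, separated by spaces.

initial: κ=0.4116, φ=119.53°, ℓ=3.3223
cmd 1: set φ=202.43° → (κ,φ,ℓ)=(0.4116,202.43°,3.3223) → tip=(-1.7922,-0.7398,2.3795)
cmd 2: set κ=0.3452 → (κ,φ,ℓ)=(0.3452,202.43°,3.3223) → tip=(-1.5762,-0.6506,2.6404)

-1.576 -0.651 2.640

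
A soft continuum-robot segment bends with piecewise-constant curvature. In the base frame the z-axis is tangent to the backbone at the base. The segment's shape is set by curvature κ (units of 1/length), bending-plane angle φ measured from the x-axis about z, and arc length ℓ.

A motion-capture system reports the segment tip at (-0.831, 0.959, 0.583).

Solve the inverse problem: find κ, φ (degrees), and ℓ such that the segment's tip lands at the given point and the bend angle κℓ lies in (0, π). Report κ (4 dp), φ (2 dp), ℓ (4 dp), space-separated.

ρ = √(x²+y²) = √(-0.831² + 0.959²) = 1.26895
φ = atan2(y, x) mod 360° = atan2(0.959, -0.831) = 130.9098°
|p|² = ρ² + z² = 1.26895² + 0.583² = 1.95013
κ = 2ρ / |p|² = 2×1.26895 / 1.95013 = 1.30140
θ = 2·atan2(ρ, z) = 2·atan2(1.26895, 0.583) = 2.28025 rad
ℓ = θ/κ = 2.28025/1.30140 = 1.75215

1.3014 130.91 1.7521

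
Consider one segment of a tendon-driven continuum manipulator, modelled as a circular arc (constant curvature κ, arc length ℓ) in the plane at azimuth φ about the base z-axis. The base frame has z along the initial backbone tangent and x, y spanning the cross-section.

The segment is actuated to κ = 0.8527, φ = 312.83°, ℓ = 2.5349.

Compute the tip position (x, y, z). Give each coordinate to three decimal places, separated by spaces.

1.241 -1.339 0.974

θ = κ·ℓ = 0.8527 × 2.5349 = 2.16151 rad
ρ = (1 − cos θ)/κ = (1 − -0.55695)/0.8527 = 1.82591
z = sin θ / κ = 0.83054/0.8527 = 0.97402
x = ρ cos φ = 1.82591 × cos(312.83°) = 1.24130
y = ρ sin φ = 1.82591 × sin(312.83°) = -1.33907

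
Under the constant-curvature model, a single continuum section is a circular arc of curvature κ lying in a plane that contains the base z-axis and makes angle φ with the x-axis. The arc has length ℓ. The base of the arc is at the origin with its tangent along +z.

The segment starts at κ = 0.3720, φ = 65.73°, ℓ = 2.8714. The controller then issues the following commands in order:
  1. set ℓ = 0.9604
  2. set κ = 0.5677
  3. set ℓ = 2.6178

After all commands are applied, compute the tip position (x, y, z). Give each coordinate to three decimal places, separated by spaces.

initial: κ=0.3720, φ=65.73°, ℓ=2.8714
cmd 1: set ℓ=0.9604 → (κ,φ,ℓ)=(0.3720,65.73°,0.9604) → tip=(0.0698,0.1547,0.9401)
cmd 2: set κ=0.5677 → (κ,φ,ℓ)=(0.5677,65.73°,0.9604) → tip=(0.1050,0.2328,0.9135)
cmd 3: set ℓ=2.6178 → (κ,φ,ℓ)=(0.5677,65.73°,2.6178) → tip=(0.6628,1.4700,1.7552)

0.663 1.470 1.755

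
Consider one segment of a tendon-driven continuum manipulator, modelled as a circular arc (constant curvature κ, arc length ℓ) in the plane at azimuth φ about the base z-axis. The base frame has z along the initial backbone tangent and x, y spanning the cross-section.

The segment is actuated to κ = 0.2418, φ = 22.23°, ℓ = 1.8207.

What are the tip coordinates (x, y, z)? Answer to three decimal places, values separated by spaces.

θ = κ·ℓ = 0.2418 × 1.8207 = 0.44025 rad
ρ = (1 − cos θ)/κ = (1 − 0.90465)/0.2418 = 0.39435
z = sin θ / κ = 0.42616/0.2418 = 1.76245
x = ρ cos φ = 0.39435 × cos(22.23°) = 0.36504
y = ρ sin φ = 0.39435 × sin(22.23°) = 0.14919

0.365 0.149 1.762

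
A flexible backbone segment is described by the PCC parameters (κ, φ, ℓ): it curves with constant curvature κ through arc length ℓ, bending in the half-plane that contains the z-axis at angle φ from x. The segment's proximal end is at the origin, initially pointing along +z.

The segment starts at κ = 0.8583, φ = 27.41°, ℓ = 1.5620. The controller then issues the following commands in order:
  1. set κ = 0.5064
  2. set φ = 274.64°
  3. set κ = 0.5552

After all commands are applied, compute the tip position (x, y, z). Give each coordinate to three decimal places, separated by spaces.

0.051 -0.634 1.373

initial: κ=0.8583, φ=27.41°, ℓ=1.5620
cmd 1: set κ=0.5064 → (κ,φ,ℓ)=(0.5064,27.41°,1.5620) → tip=(0.5204,0.2699,1.4041)
cmd 2: set φ=274.64° → (κ,φ,ℓ)=(0.5064,274.64°,1.5620) → tip=(0.0474,-0.5843,1.4041)
cmd 3: set κ=0.5552 → (κ,φ,ℓ)=(0.5552,274.64°,1.5620) → tip=(0.0514,-0.6338,1.3734)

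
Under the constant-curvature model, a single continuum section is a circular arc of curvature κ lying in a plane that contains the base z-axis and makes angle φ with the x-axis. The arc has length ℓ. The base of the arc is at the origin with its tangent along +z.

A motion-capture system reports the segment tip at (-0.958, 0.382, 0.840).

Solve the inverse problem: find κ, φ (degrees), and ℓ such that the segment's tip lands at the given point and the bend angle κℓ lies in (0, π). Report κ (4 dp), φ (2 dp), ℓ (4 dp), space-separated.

ρ = √(x²+y²) = √(-0.958² + 0.382²) = 1.03135
φ = atan2(y, x) mod 360° = atan2(0.382, -0.958) = 158.2605°
|p|² = ρ² + z² = 1.03135² + 0.840² = 1.76929
κ = 2ρ / |p|² = 2×1.03135 / 1.76929 = 1.16584
θ = 2·atan2(ρ, z) = 2·atan2(1.03135, 0.840) = 1.77460 rad
ℓ = θ/κ = 1.77460/1.16584 = 1.52216

1.1658 158.26 1.5222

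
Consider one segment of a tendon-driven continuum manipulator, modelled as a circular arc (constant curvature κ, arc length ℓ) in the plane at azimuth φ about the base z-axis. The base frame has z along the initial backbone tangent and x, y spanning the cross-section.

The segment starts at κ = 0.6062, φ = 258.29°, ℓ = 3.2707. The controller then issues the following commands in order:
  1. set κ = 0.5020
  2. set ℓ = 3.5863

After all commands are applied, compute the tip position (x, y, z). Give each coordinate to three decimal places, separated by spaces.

initial: κ=0.6062, φ=258.29°, ℓ=3.2707
cmd 1: set κ=0.5020 → (κ,φ,ℓ)=(0.5020,258.29°,3.2707) → tip=(-0.4330,-2.0891,1.9870)
cmd 2: set ℓ=3.5863 → (κ,φ,ℓ)=(0.5020,258.29°,3.5863) → tip=(-0.4963,-2.3944,1.9398)

-0.496 -2.394 1.940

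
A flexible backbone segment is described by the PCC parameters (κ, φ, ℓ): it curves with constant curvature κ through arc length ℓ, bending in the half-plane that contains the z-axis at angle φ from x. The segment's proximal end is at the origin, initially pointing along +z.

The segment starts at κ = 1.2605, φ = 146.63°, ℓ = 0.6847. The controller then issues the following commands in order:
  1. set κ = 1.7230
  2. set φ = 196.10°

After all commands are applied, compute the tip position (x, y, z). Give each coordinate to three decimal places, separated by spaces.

-0.345 -0.100 0.537

initial: κ=1.2605, φ=146.63°, ℓ=0.6847
cmd 1: set κ=1.7230 → (κ,φ,ℓ)=(1.7230,146.63°,0.6847) → tip=(-0.2999,0.1976,0.5366)
cmd 2: set φ=196.10° → (κ,φ,ℓ)=(1.7230,196.10°,0.6847) → tip=(-0.3451,-0.0996,0.5366)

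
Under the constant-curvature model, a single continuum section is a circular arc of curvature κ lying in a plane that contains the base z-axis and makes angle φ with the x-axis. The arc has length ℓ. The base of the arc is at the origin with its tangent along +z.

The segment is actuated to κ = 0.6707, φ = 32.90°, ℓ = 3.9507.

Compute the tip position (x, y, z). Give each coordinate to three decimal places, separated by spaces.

2.355 1.524 0.704

θ = κ·ℓ = 0.6707 × 3.9507 = 2.64973 rad
ρ = (1 − cos θ)/κ = (1 − -0.88146)/0.6707 = 2.80521
z = sin θ / κ = 0.47226/0.6707 = 0.70414
x = ρ cos φ = 2.80521 × cos(32.90°) = 2.35531
y = ρ sin φ = 2.80521 × sin(32.90°) = 1.52372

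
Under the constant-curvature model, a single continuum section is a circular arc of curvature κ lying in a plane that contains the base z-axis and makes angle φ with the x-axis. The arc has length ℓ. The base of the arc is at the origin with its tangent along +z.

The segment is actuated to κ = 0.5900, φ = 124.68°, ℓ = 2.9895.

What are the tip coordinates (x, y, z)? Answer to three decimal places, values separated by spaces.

-1.149 1.661 1.663

θ = κ·ℓ = 0.5900 × 2.9895 = 1.76380 rad
ρ = (1 − cos θ)/κ = (1 − -0.19181)/0.5900 = 2.02002
z = sin θ / κ = 0.98143/0.5900 = 1.66344
x = ρ cos φ = 2.02002 × cos(124.68°) = -1.14938
y = ρ sin φ = 2.02002 × sin(124.68°) = 1.66115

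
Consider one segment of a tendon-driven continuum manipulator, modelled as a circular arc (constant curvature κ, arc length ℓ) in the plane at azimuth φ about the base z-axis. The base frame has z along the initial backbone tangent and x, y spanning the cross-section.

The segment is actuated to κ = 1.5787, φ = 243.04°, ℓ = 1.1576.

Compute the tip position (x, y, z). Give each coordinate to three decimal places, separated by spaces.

-0.360 -0.708 0.613

θ = κ·ℓ = 1.5787 × 1.1576 = 1.82750 rad
ρ = (1 − cos θ)/κ = (1 − -0.25390)/1.5787 = 0.79426
z = sin θ / κ = 0.96723/1.5787 = 0.61268
x = ρ cos φ = 0.79426 × cos(243.04°) = -0.36009
y = ρ sin φ = 0.79426 × sin(243.04°) = -0.70794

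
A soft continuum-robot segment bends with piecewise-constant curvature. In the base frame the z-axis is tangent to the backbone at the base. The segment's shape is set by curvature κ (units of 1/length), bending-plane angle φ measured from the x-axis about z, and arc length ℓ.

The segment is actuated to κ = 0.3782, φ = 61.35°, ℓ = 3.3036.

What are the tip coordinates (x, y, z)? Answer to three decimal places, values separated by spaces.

0.867 1.587 2.509

θ = κ·ℓ = 0.3782 × 3.3036 = 1.24942 rad
ρ = (1 − cos θ)/κ = (1 − 0.31587)/0.3782 = 1.80891
z = sin θ / κ = 0.94880/0.3782 = 2.50873
x = ρ cos φ = 1.80891 × cos(61.35°) = 0.86729
y = ρ sin φ = 1.80891 × sin(61.35°) = 1.58743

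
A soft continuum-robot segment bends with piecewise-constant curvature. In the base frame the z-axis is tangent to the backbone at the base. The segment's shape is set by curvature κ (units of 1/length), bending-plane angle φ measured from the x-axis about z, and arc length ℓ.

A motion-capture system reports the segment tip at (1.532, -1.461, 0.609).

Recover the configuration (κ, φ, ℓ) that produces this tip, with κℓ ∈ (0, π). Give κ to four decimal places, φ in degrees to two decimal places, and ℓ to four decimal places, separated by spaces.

0.8725 316.36 2.9585

ρ = √(x²+y²) = √(1.532² + -1.461²) = 2.11697
φ = atan2(y, x) mod 360° = atan2(-1.461, 1.532) = 316.3589°
|p|² = ρ² + z² = 2.11697² + 0.609² = 4.85243
κ = 2ρ / |p|² = 2×2.11697 / 4.85243 = 0.87254
θ = 2·atan2(ρ, z) = 2·atan2(2.11697, 0.609) = 2.58137 rad
ℓ = θ/κ = 2.58137/0.87254 = 2.95846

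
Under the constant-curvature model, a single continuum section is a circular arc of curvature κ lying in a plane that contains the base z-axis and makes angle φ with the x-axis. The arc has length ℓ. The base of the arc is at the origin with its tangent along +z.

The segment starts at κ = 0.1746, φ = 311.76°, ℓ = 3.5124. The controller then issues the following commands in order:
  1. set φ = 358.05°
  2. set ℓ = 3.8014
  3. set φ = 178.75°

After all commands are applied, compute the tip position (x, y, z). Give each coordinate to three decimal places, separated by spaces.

initial: κ=0.1746, φ=311.76°, ℓ=3.5124
cmd 1: set φ=358.05° → (κ,φ,ℓ)=(0.1746,358.05°,3.5124) → tip=(1.0431,-0.0355,3.2963)
cmd 2: set ℓ=3.8014 → (κ,φ,ℓ)=(0.1746,358.05°,3.8014) → tip=(1.2152,-0.0414,3.5284)
cmd 3: set φ=178.75° → (κ,φ,ℓ)=(0.1746,178.75°,3.8014) → tip=(-1.2156,0.0265,3.5284)

-1.216 0.027 3.528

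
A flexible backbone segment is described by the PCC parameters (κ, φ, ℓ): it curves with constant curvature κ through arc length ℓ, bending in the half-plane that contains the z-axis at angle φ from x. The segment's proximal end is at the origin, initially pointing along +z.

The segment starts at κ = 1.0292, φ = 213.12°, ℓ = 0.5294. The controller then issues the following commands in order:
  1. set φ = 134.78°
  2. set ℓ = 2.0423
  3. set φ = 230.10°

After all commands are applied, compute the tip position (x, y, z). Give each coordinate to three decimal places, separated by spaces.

-0.939 -1.123 0.838

initial: κ=1.0292, φ=213.12°, ℓ=0.5294
cmd 1: set φ=134.78° → (κ,φ,ℓ)=(1.0292,134.78°,0.5294) → tip=(-0.0991,0.0999,0.5036)
cmd 2: set ℓ=2.0423 → (κ,φ,ℓ)=(1.0292,134.78°,2.0423) → tip=(-1.0311,1.0390,0.8378)
cmd 3: set φ=230.10° → (κ,φ,ℓ)=(1.0292,230.10°,2.0423) → tip=(-0.9389,-1.1230,0.8378)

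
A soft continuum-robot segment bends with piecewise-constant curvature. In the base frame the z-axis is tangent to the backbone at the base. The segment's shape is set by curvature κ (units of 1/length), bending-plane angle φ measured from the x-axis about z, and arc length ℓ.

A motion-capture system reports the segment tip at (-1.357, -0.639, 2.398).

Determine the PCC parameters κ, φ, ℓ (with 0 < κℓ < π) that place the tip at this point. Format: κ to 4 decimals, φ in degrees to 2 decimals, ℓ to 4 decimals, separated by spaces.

0.3750 205.22 2.9813

ρ = √(x²+y²) = √(-1.357² + -0.639²) = 1.49992
φ = atan2(y, x) mod 360° = atan2(-0.639, -1.357) = 205.2154°
|p|² = ρ² + z² = 1.49992² + 2.398² = 8.00017
κ = 2ρ / |p|² = 2×1.49992 / 8.00017 = 0.37497
θ = 2·atan2(ρ, z) = 2·atan2(1.49992, 2.398) = 1.11790 rad
ℓ = θ/κ = 1.11790/0.37497 = 2.98129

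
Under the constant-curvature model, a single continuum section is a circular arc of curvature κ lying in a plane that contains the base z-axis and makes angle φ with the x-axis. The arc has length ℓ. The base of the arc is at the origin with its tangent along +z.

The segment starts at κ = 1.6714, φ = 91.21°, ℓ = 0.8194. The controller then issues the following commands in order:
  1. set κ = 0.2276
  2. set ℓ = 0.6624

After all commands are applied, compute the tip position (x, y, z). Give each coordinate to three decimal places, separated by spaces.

-0.001 0.050 0.660

initial: κ=1.6714, φ=91.21°, ℓ=0.8194
cmd 1: set κ=0.2276 → (κ,φ,ℓ)=(0.2276,91.21°,0.8194) → tip=(-0.0016,0.0762,0.8147)
cmd 2: set ℓ=0.6624 → (κ,φ,ℓ)=(0.2276,91.21°,0.6624) → tip=(-0.0011,0.0498,0.6599)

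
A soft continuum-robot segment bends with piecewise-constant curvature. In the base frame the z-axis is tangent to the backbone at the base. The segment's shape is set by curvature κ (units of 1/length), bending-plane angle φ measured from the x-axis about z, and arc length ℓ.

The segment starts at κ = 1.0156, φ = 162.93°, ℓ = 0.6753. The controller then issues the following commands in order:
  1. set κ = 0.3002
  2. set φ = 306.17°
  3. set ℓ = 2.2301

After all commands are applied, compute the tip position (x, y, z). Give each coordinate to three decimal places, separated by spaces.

initial: κ=1.0156, φ=162.93°, ℓ=0.6753
cmd 1: set κ=0.3002 → (κ,φ,ℓ)=(0.3002,162.93°,0.6753) → tip=(-0.0652,0.0200,0.6707)
cmd 2: set φ=306.17° → (κ,φ,ℓ)=(0.3002,306.17°,0.6753) → tip=(0.0403,-0.0551,0.6707)
cmd 3: set ℓ=2.2301 → (κ,φ,ℓ)=(0.3002,306.17°,2.2301) → tip=(0.4244,-0.5805,2.0672)

0.424 -0.580 2.067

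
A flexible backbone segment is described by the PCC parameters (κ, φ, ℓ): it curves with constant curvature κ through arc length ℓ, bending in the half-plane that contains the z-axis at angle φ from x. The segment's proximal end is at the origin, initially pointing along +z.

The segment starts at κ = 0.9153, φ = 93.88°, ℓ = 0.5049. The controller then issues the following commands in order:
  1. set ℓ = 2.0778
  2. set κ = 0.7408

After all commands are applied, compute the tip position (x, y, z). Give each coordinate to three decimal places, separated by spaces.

-0.088 1.304 1.349

initial: κ=0.9153, φ=93.88°, ℓ=0.5049
cmd 1: set ℓ=2.0778 → (κ,φ,ℓ)=(0.9153,93.88°,2.0778) → tip=(-0.0980,1.4443,1.0332)
cmd 2: set κ=0.7408 → (κ,φ,ℓ)=(0.7408,93.88°,2.0778) → tip=(-0.0885,1.3043,1.3492)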